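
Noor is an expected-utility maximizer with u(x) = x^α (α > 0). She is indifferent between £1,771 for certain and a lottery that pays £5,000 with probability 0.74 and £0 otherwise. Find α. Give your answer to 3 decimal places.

α ≈ 0.290

Since u(0) = 0, the lottery's EU is 0.74·5000^α.
Equating: 1771^α = 0.74·5000^α, i.e. 0.3542^α = 0.74.
Taking logs: α·ln(1771/5000) = ln(0.74), so α = -0.301105 / -1.037894 ≈ 0.290.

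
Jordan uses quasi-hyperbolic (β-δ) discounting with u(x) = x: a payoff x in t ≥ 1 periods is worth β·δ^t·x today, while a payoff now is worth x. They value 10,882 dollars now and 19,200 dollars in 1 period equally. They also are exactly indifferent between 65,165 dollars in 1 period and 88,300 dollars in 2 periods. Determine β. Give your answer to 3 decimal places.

The second indifference involves only future payoffs, so β cancels: β·δ^1·65165 = β·δ^2·88300, giving δ = 65165/88300 = 0.73800.
Now use the now-vs-future pair: 10882 = β·δ·19200 gives β = 10882/(0.73800·19200) ≈ 0.768.

β ≈ 0.768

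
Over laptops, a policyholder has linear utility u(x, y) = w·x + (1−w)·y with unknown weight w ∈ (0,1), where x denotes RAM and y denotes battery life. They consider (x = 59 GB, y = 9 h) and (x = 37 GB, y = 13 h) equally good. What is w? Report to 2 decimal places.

w = 0.15

Equating utilities: w·59 + (1−w)·9 = w·37 + (1−w)·13.
w·(59−37) = (1−w)·(13−9), i.e. w·22 = (1−w)·4.
The marginal rate of substitution is 4/22, so w = 4/(22+4) = 0.15.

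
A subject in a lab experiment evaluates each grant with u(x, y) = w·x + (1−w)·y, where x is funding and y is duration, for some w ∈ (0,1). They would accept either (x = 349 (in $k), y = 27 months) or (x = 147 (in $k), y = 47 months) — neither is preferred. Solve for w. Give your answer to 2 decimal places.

w = 0.09

u(349,27) = u(147,47) means w·349 + (1−w)·27 = w·147 + (1−w)·47.
w·(349−147) = (1−w)·(47−27), i.e. w·202 = (1−w)·20.
So w/(1−w) = 20/202 = 0.0990, giving w = 20/(202+20) = 0.09.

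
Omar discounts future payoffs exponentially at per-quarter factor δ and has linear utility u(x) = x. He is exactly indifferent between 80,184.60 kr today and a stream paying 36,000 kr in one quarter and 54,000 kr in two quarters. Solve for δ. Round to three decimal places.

Equating present values: 80184.60 = 36000δ + 54000δ².
That is, 54000δ² + 36000δ − 80184.60 = 0, a quadratic in δ.
The positive root is δ = [−36000 + √(36000² + 4·54000·80184.60)] / (2·54000) = (−36000 + 136440.000)/108000 ≈ 0.930.

δ ≈ 0.930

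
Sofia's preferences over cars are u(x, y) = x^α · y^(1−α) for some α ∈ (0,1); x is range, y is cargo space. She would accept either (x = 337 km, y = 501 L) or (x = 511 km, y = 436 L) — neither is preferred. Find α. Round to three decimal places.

The Cobb–Douglas utilities coincide, so 337^α·501^(1−α) = 511^α·436^(1−α).
Rearrange to (337/511)^α = (436/501)^(1−α) and take logs: α·-0.416287 = (1−α)·-0.138964.
Thus α·(-0.555251) = -0.138964, so α = -0.138964/-0.555251 ≈ 0.250.

α ≈ 0.250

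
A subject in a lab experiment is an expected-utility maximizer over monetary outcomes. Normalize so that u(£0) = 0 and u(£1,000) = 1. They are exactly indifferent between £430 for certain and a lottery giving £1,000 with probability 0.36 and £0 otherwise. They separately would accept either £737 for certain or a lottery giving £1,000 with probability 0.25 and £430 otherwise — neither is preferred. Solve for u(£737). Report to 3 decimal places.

From the first indifference, u(£430) = 0.36·u(£1,000) + 0.64·u(£0) = 0.36·1 + 0.64·0 = 0.36.
The second indifference gives u(£737) = 0.25·u(£1,000) + 0.75·u(£430) = 0.25·1.00 + 0.75·0.36 = 0.5200.

0.520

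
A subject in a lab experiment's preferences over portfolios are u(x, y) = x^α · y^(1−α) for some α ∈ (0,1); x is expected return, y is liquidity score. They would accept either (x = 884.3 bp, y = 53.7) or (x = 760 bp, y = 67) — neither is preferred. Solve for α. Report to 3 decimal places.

α ≈ 0.594

The Cobb–Douglas utilities coincide, so 884.3^α·53.7^(1−α) = 760^α·67^(1−α).
Taking logs: α·ln 884.3 + (1−α)·ln 53.7 = α·ln 760 + (1−α)·ln 67, i.e. α·0.151478 = (1−α)·0.221280.
Thus α·(0.372758) = 0.221280, so α = 0.221280/0.372758 ≈ 0.594.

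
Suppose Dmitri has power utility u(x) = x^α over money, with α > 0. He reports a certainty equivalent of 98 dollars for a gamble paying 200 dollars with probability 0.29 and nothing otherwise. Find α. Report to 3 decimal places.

The lottery's expected utility is 0.29·u(200) + 0.71·u(0) = 0.29·200^α (since u(0) = 0 for α > 0).
Indifference: 98^α = 0.29·200^α, so (98/200)^α = 0.29.
Taking logs: α·ln(98/200) = ln(0.29), so α = -1.237874 / -0.713350 ≈ 1.735.

α ≈ 1.735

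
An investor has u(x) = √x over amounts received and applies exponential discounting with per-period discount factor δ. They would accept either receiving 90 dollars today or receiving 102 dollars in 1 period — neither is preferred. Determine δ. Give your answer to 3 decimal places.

Equating discounted utilities: u(90) = δ·u(102) ⇒ δ = u(90)/u(102).
With u(x) = √x: δ = √90/√102 = √(90/102) = 0.93934.

δ ≈ 0.939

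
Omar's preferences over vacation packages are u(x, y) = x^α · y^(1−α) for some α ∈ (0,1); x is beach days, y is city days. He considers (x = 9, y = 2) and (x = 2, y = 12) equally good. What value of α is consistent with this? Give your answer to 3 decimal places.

α ≈ 0.544

The Cobb–Douglas utilities coincide, so 9^α·2^(1−α) = 2^α·12^(1−α).
(9/2)^α = (12/2)^(1−α); take logs: α·ln(9/2) = (1−α)·ln(12/2), i.e. α·1.504077 = (1−α)·1.791759.
With A = 1.504077 and B = 1.791759: α·A = (1−α)·B, so α = B/(A+B) = 1.791759/3.295836 ≈ 0.544.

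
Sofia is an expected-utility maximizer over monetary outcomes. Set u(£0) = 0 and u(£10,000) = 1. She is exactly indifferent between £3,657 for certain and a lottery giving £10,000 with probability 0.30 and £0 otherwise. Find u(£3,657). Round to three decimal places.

0.300

By the standard-gamble method, u(£3,657) is just the indifference probability on the best outcome: 0.30.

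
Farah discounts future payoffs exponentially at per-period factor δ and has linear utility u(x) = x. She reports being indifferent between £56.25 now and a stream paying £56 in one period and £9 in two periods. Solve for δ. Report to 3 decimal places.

δ ≈ 0.880

Present value of the stream is 56·δ + 9·δ². Indifference gives 56δ + 9δ² = 56.25.
Rearranged: 9δ² + 56δ − 56.25 = 0.
By the quadratic formula (taking the positive root), δ = (−56 + √5161.00) / 18 ≈ 0.880.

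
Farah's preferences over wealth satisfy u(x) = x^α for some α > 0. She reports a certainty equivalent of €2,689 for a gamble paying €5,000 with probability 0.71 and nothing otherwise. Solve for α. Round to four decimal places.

α ≈ 0.5522

EU(lottery) = 0.71·5000^α + 0.29·0 = 0.71·5000^α.
Equating: 2689^α = 0.71·5000^α, i.e. 0.5378^α = 0.71.
α = ln(0.71) / ln(2689/5000) = -0.3424903/-0.6202685 ≈ 0.5522.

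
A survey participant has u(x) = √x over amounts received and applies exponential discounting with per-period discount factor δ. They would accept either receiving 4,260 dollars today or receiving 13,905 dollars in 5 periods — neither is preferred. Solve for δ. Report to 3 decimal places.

δ ≈ 0.888

The payoff in 5 periods is discounted by δ^5, so u(4260) = δ^5·u(13905) and δ^5 = u(4260)/u(13905).
With u(x) = √x: δ^5 = √4260/√13905 = √(4260/13905) = 0.55350.
Hence δ = (0.55350)^(1/5) = 0.88843.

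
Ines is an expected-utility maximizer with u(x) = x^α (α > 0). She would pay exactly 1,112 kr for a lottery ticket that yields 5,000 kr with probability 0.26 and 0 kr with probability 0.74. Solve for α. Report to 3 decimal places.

The lottery's expected utility is 0.26·u(5000) + 0.74·u(0) = 0.26·5000^α (since u(0) = 0 for α > 0).
Equating: 1112^α = 0.26·5000^α, i.e. 0.2224^α = 0.26.
α = ln(0.26) / ln(1112/5000) = -1.347074/-1.503278 ≈ 0.896.

α ≈ 0.896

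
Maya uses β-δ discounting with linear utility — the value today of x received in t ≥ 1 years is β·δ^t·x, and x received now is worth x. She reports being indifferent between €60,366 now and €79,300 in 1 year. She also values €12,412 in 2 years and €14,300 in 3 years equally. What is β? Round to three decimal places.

β ≈ 0.877

Both payoffs in the second observation are in the future, so β drops out: δ^2·12412 = δ^3·14300 ⇒ δ = 12412/14300 = 0.86797.
Substituting δ into 60366 = β·δ·79300: β = 60366/(68830.182) ≈ 0.877.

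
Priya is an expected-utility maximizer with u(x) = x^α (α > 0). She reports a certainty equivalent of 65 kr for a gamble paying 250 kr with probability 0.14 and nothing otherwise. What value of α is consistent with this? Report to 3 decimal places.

The lottery's expected utility is 0.14·u(250) + 0.86·u(0) = 0.14·250^α (since u(0) = 0 for α > 0).
Equating: 65^α = 0.14·250^α, i.e. 0.2600^α = 0.14.
Take logs: α = ln 0.14 / ln(65/250) ≈ 1.45954.

α ≈ 1.460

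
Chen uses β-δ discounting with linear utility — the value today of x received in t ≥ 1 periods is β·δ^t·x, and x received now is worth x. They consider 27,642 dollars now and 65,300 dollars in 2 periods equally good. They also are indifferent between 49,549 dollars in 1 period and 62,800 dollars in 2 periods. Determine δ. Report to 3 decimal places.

δ ≈ 0.789

Both payoffs in the second observation are in the future, so β drops out: δ^1·49549 = δ^2·62800 ⇒ δ = 49549/62800 = 0.78900.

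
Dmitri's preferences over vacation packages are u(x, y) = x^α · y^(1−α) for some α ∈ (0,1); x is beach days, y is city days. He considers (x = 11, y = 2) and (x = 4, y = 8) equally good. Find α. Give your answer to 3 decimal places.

Indifference: 11^α · 2^(1−α) = 4^α · 8^(1−α).
Taking logs: α·ln 11 + (1−α)·ln 2 = α·ln 4 + (1−α)·ln 8, i.e. α·1.011601 = (1−α)·1.386294.
With A = 1.011601 and B = 1.386294: α·A = (1−α)·B, so α = B/(A+B) = 1.386294/2.397895 ≈ 0.578.

α ≈ 0.578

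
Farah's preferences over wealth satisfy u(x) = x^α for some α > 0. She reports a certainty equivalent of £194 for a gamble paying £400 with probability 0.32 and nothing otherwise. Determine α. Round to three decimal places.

α ≈ 1.575

EU(lottery) = 0.32·400^α + 0.68·0 = 0.32·400^α.
Equating: 194^α = 0.32·400^α, i.e. 0.4850^α = 0.32.
Taking logs: α·ln(194/400) = ln(0.32), so α = -1.139434 / -0.723606 ≈ 1.575.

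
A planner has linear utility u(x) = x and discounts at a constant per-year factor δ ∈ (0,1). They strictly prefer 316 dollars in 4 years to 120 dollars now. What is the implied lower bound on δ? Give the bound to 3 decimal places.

δ > 0.785

The preference means 120 < δ^4·316.
So δ^4 > 120/316 = 0.37975; taking the 4th root of both positive sides preserves the inequality.
δ > 0.37975^(1/4) = 0.785.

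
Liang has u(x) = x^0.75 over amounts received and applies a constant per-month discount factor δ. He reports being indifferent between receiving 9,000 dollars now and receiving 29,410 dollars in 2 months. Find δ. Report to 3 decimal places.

δ ≈ 0.641

Indifference means u(9000) = δ^2 · u(29410), so δ^2 = u(9000)/u(29410).
With u(x) = x^0.75: δ^2 = 9000^0.75/29410^0.75 = (9000/29410)^0.75 = 0.41144.
So δ = 0.41144^(1/2) ≈ 0.641.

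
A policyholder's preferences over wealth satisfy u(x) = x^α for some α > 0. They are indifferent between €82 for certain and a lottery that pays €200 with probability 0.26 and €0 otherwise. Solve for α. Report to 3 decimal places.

The lottery's expected utility is 0.26·u(200) + 0.74·u(0) = 0.26·200^α (since u(0) = 0 for α > 0).
Equating: 82^α = 0.26·200^α, i.e. 0.4100^α = 0.26.
Taking logs: α·ln(82/200) = ln(0.26), so α = -1.347074 / -0.891598 ≈ 1.511.

α ≈ 1.511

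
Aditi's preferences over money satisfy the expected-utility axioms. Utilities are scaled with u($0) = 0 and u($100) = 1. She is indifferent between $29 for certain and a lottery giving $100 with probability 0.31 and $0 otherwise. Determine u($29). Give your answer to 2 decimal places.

0.31

u($29) equals the lottery's expected utility: 0.31·1 + 0.69·0 = 0.31.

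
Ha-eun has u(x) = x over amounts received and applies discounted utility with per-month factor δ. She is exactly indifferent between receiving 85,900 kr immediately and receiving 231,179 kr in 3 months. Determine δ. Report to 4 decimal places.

Indifference means u(85900) = δ^3 · u(231179), so δ^3 = u(85900)/u(231179).
With u(x) = x: δ^3 = 85900/231179 = 0.37157.
Hence δ = (0.37157)^(1/3) = 0.718922.

δ ≈ 0.7189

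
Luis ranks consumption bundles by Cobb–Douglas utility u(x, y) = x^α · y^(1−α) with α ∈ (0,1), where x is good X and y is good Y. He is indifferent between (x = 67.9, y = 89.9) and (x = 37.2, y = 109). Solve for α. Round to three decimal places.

α ≈ 0.243

Indifference: 67.9^α · 89.9^(1−α) = 37.2^α · 109^(1−α).
Taking logs: α·ln 67.9 + (1−α)·ln 89.9 = α·ln 37.2 + (1−α)·ln 109, i.e. α·0.601727 = (1−α)·0.192650.
So α/(1−α) = (0.192650)/(0.601727) = 0.320162, and α = 0.320162/1.320162 ≈ 0.243.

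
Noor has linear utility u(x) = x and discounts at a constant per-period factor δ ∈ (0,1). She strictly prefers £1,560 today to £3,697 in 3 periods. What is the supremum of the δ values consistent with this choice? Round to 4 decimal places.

The preference means 1560 > δ^3·3697.
Dividing by 3697: δ^3 < 0.42196. Both sides are positive, so the cube root keeps the direction.
δ < (1560/3697)^(1/3) ≈ 0.7501.

δ < 0.7501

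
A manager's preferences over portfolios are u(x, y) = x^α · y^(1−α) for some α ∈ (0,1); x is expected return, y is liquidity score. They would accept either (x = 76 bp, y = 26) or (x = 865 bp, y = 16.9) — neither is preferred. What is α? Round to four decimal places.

α ≈ 0.1505

Indifference: 76^α · 26^(1−α) = 865^α · 16.9^(1−α).
Rearrange to (76/865)^α = (16.9/26)^(1−α) and take logs: α·-2.4319962 = (1−α)·-0.4307829.
Thus α·(-2.8627791) = -0.4307829, so α = -0.4307829/-2.8627791 ≈ 0.1505.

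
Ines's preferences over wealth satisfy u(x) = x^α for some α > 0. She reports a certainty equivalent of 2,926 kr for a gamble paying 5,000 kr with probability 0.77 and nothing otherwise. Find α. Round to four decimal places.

EU(lottery) = 0.77·5000^α + 0.23·0 = 0.77·5000^α.
Setting u(2926) equal to that: 2926^α = 0.77·5000^α ⇒ (2926/5000)^α = 0.77.
Taking logs: α·ln(2926/5000) = ln(0.77), so α = -0.2613648 / -0.5358016 ≈ 0.4878.

α ≈ 0.4878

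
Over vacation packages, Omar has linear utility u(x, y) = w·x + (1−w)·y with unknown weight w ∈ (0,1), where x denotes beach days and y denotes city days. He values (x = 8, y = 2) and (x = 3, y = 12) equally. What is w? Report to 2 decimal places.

w = 0.67

Equating utilities: w·8 + (1−w)·2 = w·3 + (1−w)·12.
w·(8−3) = (1−w)·(12−2), i.e. w·5 = (1−w)·10.
Hence w = 10/(5+10) = 10/15 = 0.67.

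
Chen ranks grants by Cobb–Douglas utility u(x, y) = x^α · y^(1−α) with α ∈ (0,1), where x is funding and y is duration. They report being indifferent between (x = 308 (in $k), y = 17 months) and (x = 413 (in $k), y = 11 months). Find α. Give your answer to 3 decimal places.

α ≈ 0.597

Set the two utilities equal: 308^α·17^(1−α) = 413^α·11^(1−α).
(308/413)^α = (11/17)^(1−α); take logs: α·ln(308/413) = (1−α)·ln(11/17), i.e. α·-0.293348 = (1−α)·-0.435318.
Thus α·(-0.728666) = -0.435318, so α = -0.435318/-0.728666 ≈ 0.597.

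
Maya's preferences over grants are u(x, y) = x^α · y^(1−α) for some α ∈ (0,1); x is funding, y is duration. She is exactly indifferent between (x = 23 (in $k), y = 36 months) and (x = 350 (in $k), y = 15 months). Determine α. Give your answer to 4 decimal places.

The Cobb–Douglas utilities coincide, so 23^α·36^(1−α) = 350^α·15^(1−α).
Rearrange to (23/350)^α = (15/36)^(1−α) and take logs: α·-2.7224389 = (1−α)·-0.8754687.
So α/(1−α) = (-0.8754687)/(-2.7224389) = 0.3215752, and α = 0.3215752/1.3215752 ≈ 0.2433.

α ≈ 0.2433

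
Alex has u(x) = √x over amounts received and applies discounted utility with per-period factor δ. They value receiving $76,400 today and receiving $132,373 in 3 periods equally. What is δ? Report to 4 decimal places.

Indifference means u(76400) = δ^3 · u(132373), so δ^3 = u(76400)/u(132373).
Since u(x) = √x, δ^3 = √(76400/132373) = 0.75971.
Taking the cube root: δ = 0.75971^(1/3) ≈ 0.9125.

δ ≈ 0.9125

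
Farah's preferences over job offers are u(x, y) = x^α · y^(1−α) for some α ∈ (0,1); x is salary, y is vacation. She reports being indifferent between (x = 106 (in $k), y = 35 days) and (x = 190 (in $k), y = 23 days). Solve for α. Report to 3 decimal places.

The Cobb–Douglas utilities coincide, so 106^α·35^(1−α) = 190^α·23^(1−α).
Taking logs: α·ln 106 + (1−α)·ln 35 = α·ln 190 + (1−α)·ln 23, i.e. α·-0.583585 = (1−α)·-0.419854.
Thus α·(-1.003439) = -0.419854, so α = -0.419854/-1.003439 ≈ 0.418.

α ≈ 0.418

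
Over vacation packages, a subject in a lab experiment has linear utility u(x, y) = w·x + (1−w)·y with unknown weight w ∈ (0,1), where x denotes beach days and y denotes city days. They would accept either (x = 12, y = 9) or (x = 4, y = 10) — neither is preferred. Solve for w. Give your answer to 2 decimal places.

w = 0.11

Indifference: w·12 + (1−w)·9 = w·4 + (1−w)·10.
Collecting terms: w·8 = (1−w)·1.
The marginal rate of substitution is 1/8, so w = 1/(8+1) = 0.11.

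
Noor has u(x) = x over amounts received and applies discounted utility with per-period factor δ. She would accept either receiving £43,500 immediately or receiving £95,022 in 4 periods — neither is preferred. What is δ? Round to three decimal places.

δ ≈ 0.823

The payoff in 4 periods is discounted by δ^4, so u(43500) = δ^4·u(95022) and δ^4 = u(43500)/u(95022).
With u(x) = x: δ^4 = 43500/95022 = 0.45779.
So δ = 0.45779^(1/4) ≈ 0.823.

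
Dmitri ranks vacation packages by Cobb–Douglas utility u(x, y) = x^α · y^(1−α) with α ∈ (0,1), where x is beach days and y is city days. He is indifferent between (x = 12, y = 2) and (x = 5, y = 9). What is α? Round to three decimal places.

Indifference: 12^α · 2^(1−α) = 5^α · 9^(1−α).
(12/5)^α = (9/2)^(1−α); take logs: α·ln(12/5) = (1−α)·ln(9/2), i.e. α·0.875469 = (1−α)·1.504077.
With A = 0.875469 and B = 1.504077: α·A = (1−α)·B, so α = B/(A+B) = 1.504077/2.379546 ≈ 0.632.

α ≈ 0.632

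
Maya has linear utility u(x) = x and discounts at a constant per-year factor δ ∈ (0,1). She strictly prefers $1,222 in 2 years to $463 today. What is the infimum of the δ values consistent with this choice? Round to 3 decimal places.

δ > 0.616

Comparing present values: 463 < δ^2·1222.
So δ^2 > 463/1222 = 0.37889; taking the square root of both positive sides preserves the inequality.
δ > 0.37889^(1/2) = 0.616.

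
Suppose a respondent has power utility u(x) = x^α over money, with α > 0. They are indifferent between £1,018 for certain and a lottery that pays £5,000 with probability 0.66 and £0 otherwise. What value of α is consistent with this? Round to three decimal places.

α ≈ 0.261

Since u(0) = 0, the lottery's EU is 0.66·5000^α.
Setting u(1018) equal to that: 1018^α = 0.66·5000^α ⇒ (1018/5000)^α = 0.66.
Taking logs: α·ln(1018/5000) = ln(0.66), so α = -0.415515 / -1.591598 ≈ 0.261.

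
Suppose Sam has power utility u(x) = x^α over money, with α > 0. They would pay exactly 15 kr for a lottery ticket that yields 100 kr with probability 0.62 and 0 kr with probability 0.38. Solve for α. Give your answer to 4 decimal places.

α ≈ 0.2520

EU(lottery) = 0.62·100^α + 0.38·0 = 0.62·100^α.
Equating: 15^α = 0.62·100^α, i.e. 0.1500^α = 0.62.
α = ln(0.62) / ln(15/100) = -0.4780358/-1.8971200 ≈ 0.2520.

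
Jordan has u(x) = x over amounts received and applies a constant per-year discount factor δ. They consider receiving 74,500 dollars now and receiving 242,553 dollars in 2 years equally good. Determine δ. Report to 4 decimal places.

The payoff in 2 years is discounted by δ^2, so u(74500) = δ^2·u(242553) and δ^2 = u(74500)/u(242553).
With u(x) = x: δ^2 = 74500/242553 = 0.30715.
Taking the square root: δ = 0.30715^(1/2) ≈ 0.5542.

δ ≈ 0.5542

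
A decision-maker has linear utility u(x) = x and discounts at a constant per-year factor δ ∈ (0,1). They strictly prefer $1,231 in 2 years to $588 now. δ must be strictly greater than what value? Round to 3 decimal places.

Comparing present values: 588 < δ^2·1231.
So δ^2 > 588/1231 = 0.47766; taking the square root of both positive sides preserves the inequality.
δ > (588/1231)^(1/2) ≈ 0.691.

δ > 0.691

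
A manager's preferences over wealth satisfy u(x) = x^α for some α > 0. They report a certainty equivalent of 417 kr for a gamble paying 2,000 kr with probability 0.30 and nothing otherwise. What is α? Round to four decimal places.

Since u(0) = 0, the lottery's EU is 0.30·2000^α.
Indifference: 417^α = 0.30·2000^α, so (417/2000)^α = 0.30.
α = ln(0.30) / ln(417/2000) = -1.2039728/-1.5678162 ≈ 0.7679.

α ≈ 0.7679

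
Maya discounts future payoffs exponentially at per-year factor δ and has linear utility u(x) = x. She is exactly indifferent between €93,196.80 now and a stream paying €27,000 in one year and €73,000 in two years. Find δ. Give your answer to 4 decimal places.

δ ≈ 0.9600

Present value of the stream is 27000·δ + 73000·δ². Indifference gives 27000δ + 73000δ² = 93196.80.
That is, 73000δ² + 27000δ − 93196.80 = 0, a quadratic in δ.
δ = (−27000 + √(27000² + 4·73000·93196.80)) / (2·73000) = (−27000 + √27942465600.00) / 146000 ≈ 0.9600.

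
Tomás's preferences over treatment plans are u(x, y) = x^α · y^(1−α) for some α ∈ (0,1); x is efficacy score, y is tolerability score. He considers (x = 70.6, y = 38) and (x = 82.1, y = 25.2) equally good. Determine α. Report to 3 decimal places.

α ≈ 0.731

Set the two utilities equal: 70.6^α·38^(1−α) = 82.1^α·25.2^(1−α).
Rearrange to (70.6/82.1)^α = (25.2/38)^(1−α) and take logs: α·-0.150908 = (1−α)·-0.410742.
So α/(1−α) = (-0.410742)/(-0.150908) = 2.721804, and α = 2.721804/3.721804 ≈ 0.731.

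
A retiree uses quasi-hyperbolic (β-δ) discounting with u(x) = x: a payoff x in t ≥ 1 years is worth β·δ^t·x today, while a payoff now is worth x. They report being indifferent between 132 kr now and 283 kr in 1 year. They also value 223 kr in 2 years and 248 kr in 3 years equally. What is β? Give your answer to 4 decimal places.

From the later pair, β·δ^2·223 = β·δ^3·248; dividing through, δ = 223/248 = 0.89919.
Substituting δ into 132 = β·δ·283: β = 132/(254.472) ≈ 0.5187.

β ≈ 0.5187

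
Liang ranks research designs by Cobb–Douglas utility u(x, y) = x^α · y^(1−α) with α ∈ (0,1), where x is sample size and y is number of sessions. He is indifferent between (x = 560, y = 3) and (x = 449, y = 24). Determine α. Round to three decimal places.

Set the two utilities equal: 560^α·3^(1−α) = 449^α·24^(1−α).
(560/449)^α = (24/3)^(1−α); take logs: α·ln(560/449) = (1−α)·ln(24/3), i.e. α·0.220914 = (1−α)·2.079442.
With A = 0.220914 and B = 2.079442: α·A = (1−α)·B, so α = B/(A+B) = 2.079442/2.300356 ≈ 0.904.

α ≈ 0.904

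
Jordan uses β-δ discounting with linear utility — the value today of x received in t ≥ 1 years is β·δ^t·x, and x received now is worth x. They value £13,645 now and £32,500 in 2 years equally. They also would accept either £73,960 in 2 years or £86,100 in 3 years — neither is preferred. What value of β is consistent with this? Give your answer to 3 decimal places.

β ≈ 0.569

Both payoffs in the second observation are in the future, so β drops out: δ^2·73960 = δ^3·86100 ⇒ δ = 73960/86100 = 0.85900.
Now use the now-vs-future pair: 13645 = β·δ^2·32500 gives β = 13645/(0.73788·32500) ≈ 0.569.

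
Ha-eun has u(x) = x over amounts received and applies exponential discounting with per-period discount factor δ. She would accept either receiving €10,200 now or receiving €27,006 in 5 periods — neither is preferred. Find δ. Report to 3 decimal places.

The payoff in 5 periods is discounted by δ^5, so u(10200) = δ^5·u(27006) and δ^5 = u(10200)/u(27006).
With u(x) = x: δ^5 = 10200/27006 = 0.37769.
Hence δ = (0.37769)^(1/5) = 0.82305.

δ ≈ 0.823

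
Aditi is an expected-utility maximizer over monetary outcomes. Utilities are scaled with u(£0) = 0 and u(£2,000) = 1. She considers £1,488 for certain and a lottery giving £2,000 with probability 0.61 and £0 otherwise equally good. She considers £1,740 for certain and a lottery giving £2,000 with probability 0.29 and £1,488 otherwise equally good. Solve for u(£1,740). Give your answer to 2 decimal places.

0.72

First, u(£1,488) = 0.61·u(£2,000) + 0.39·u(£0) = 0.61.
Then u(£1,740) = 0.29·u(£2,000) + 0.71·u(£1,488) = 0.29·1.00 + 0.71·0.61 = 0.7231.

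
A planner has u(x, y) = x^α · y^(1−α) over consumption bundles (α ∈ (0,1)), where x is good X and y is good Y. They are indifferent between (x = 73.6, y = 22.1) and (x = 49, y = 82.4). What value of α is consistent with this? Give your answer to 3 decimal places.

α ≈ 0.764

Indifference: 73.6^α · 22.1^(1−α) = 49^α · 82.4^(1−α).
Rearrange to (73.6/49)^α = (82.4/22.1)^(1−α) and take logs: α·0.406825 = (1−α)·1.316008.
With A = 0.406825 and B = 1.316008: α·A = (1−α)·B, so α = B/(A+B) = 1.316008/1.722833 ≈ 0.764.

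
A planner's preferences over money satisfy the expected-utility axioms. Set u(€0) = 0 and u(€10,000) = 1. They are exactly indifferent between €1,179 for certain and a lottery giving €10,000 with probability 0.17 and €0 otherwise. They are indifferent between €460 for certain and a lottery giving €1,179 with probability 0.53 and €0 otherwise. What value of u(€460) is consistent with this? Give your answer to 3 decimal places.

The first gamble pins u(€1,179): it must equal 0.17·1 + 0.83·0 = 0.17.
The second indifference gives u(€460) = 0.53·u(€1,179) + 0.47·u(€0) = 0.53·0.17 + 0.47·0.00 = 0.0901.

0.090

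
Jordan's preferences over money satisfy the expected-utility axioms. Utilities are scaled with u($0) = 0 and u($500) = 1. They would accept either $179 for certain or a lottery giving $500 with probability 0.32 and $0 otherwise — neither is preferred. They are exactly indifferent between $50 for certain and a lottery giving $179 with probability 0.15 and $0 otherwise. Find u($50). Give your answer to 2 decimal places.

From the first indifference, u($179) = 0.32·u($500) + 0.68·u($0) = 0.32·1 + 0.68·0 = 0.32.
The second indifference gives u($50) = 0.15·u($179) + 0.85·u($0) = 0.15·0.32 + 0.85·0.00 = 0.0480.

0.05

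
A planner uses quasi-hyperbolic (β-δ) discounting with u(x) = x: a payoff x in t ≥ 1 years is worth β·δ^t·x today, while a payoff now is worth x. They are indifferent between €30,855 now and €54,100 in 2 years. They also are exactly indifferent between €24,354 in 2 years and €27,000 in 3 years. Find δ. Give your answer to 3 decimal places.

δ ≈ 0.902

Both payoffs in the second observation are in the future, so β drops out: δ^2·24354 = δ^3·27000 ⇒ δ = 24354/27000 = 0.90200.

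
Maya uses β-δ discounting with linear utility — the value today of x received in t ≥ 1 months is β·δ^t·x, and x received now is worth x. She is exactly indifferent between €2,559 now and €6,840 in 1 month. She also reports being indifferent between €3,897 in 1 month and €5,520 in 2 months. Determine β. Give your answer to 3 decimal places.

β ≈ 0.530

From the later pair, β·δ^1·3897 = β·δ^2·5520; dividing through, δ = 3897/5520 = 0.70598.
Substituting δ into 2559 = β·δ·6840: β = 2559/(4828.891) ≈ 0.530.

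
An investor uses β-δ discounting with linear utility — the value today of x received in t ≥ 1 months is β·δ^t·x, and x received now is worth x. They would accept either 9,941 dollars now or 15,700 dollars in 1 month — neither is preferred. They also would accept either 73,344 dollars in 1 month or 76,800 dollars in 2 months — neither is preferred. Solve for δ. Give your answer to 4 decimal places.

The second indifference involves only future payoffs, so β cancels: β·δ^1·73344 = β·δ^2·76800, giving δ = 73344/76800 = 0.95500.

δ ≈ 0.9550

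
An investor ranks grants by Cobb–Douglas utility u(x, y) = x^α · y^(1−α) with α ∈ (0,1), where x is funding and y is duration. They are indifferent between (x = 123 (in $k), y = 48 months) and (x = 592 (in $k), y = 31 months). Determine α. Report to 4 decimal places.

α ≈ 0.2177

Indifference: 123^α · 48^(1−α) = 592^α · 31^(1−α).
Taking logs: α·ln 123 + (1−α)·ln 48 = α·ln 592 + (1−α)·ln 31, i.e. α·-1.5713223 = (1−α)·-0.4372138.
With A = -1.5713223 and B = -0.4372138: α·A = (1−α)·B, so α = B/(A+B) = -0.4372138/-2.0085361 ≈ 0.2177.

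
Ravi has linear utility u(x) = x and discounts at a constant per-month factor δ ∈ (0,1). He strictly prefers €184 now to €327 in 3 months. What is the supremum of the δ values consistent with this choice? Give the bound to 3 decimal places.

Under u(x) = x this choice says 184 > δ^3·327.
Dividing by 327: δ^3 < 0.56269. Both sides are positive, so the cube root keeps the direction.
δ < (184/327)^(1/3) ≈ 0.826.

δ < 0.826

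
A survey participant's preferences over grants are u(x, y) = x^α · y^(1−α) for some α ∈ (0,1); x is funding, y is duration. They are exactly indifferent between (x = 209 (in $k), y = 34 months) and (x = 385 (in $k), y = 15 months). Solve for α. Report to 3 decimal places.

Indifference: 209^α · 34^(1−α) = 385^α · 15^(1−α).
Rearrange to (209/385)^α = (15/34)^(1−α) and take logs: α·-0.610909 = (1−α)·-0.818310.
Thus α·(-1.429219) = -0.818310, so α = -0.818310/-1.429219 ≈ 0.573.

α ≈ 0.573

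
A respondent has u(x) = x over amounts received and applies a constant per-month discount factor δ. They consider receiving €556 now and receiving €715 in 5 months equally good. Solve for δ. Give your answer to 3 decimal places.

Equating discounted utilities: u(556) = δ^5·u(715) ⇒ δ^5 = u(556)/u(715).
With u(x) = x: δ^5 = 556/715 = 0.77762.
Taking the 5th root: δ = 0.77762^(1/5) ≈ 0.951.

δ ≈ 0.951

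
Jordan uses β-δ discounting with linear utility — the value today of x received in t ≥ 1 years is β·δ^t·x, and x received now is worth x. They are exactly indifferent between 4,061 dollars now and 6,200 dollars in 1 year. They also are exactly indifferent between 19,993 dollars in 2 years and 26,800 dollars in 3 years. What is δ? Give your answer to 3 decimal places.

From the later pair, β·δ^2·19993 = β·δ^3·26800; dividing through, δ = 19993/26800 = 0.74601.

δ ≈ 0.746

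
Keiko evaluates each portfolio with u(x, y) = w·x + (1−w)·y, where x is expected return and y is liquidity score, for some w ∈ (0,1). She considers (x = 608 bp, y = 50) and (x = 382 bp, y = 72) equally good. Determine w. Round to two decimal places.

w = 0.09

u(608,50) = u(382,72) means w·608 + (1−w)·50 = w·382 + (1−w)·72.
Collecting terms: w·226 = (1−w)·22.
Hence w = 22/(226+22) = 22/248 = 0.09.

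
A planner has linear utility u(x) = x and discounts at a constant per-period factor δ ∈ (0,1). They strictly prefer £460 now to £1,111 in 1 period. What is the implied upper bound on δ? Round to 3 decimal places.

δ < 0.414

The preference means 460 > δ·1111.
So δ < 460/1111 = 0.41404.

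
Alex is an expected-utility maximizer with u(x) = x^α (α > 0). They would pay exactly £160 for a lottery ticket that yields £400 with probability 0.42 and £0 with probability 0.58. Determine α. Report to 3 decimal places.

α ≈ 0.947

EU(lottery) = 0.42·400^α + 0.58·0 = 0.42·400^α.
Setting u(160) equal to that: 160^α = 0.42·400^α ⇒ (160/400)^α = 0.42.
α = ln(0.42) / ln(160/400) = -0.867501/-0.916291 ≈ 0.947.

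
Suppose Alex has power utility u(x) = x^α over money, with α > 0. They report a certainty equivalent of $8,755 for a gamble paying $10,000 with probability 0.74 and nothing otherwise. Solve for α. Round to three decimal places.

α ≈ 2.265

The lottery's expected utility is 0.74·u(10000) + 0.26·u(0) = 0.74·10000^α (since u(0) = 0 for α > 0).
Setting u(8755) equal to that: 8755^α = 0.74·10000^α ⇒ (8755/10000)^α = 0.74.
α = ln(0.74) / ln(8755/10000) = -0.301105/-0.132960 ≈ 2.265.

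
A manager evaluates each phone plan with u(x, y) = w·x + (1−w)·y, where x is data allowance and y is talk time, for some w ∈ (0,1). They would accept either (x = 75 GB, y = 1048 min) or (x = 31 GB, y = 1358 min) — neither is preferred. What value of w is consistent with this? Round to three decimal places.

w = 0.876

u(75,1048) = u(31,1358) means w·75 + (1−w)·1048 = w·31 + (1−w)·1358.
Collecting terms: w·44 = (1−w)·310.
So w/(1−w) = 310/44 = 7.0455, giving w = 310/(44+310) = 0.876.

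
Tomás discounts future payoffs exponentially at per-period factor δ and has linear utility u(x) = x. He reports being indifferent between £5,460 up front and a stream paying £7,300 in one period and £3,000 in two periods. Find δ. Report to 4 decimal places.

Equating present values: 5460 = 7300δ + 3000δ².
Rearranged: 3000δ² + 7300δ − 5460 = 0.
δ = (−7300 + √(7300² + 4·3000·5460)) / (2·3000) = (−7300 + √118810000.00) / 6000 ≈ 0.6000.

δ ≈ 0.6000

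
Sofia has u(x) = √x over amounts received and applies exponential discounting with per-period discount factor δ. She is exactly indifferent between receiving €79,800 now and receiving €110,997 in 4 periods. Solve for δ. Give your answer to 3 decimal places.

δ ≈ 0.960

The payoff in 4 periods is discounted by δ^4, so u(79800) = δ^4·u(110997) and δ^4 = u(79800)/u(110997).
With u(x) = √x: δ^4 = √79800/√110997 = √(79800/110997) = 0.84790.
So δ = 0.84790^(1/4) ≈ 0.960.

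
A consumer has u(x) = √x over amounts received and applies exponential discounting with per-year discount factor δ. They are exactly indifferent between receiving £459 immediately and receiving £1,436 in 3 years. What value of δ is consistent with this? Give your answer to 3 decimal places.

δ ≈ 0.827

Indifference means u(459) = δ^3 · u(1436), so δ^3 = u(459)/u(1436).
Since u(x) = √x, δ^3 = √(459/1436) = 0.56537.
Taking the cube root: δ = 0.56537^(1/3) ≈ 0.827.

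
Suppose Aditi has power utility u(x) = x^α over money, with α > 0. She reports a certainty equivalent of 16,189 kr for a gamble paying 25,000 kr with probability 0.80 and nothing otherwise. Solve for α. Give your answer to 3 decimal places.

α ≈ 0.514

The lottery's expected utility is 0.80·u(25000) + 0.20·u(0) = 0.80·25000^α (since u(0) = 0 for α > 0).
Setting u(16189) equal to that: 16189^α = 0.80·25000^α ⇒ (16189/25000)^α = 0.80.
α = ln(0.80) / ln(16189/25000) = -0.223144/-0.434544 ≈ 0.514.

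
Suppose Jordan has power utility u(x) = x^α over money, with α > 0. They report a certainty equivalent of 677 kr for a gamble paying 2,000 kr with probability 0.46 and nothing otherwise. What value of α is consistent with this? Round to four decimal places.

EU(lottery) = 0.46·2000^α + 0.54·0 = 0.46·2000^α.
Setting u(677) equal to that: 677^α = 0.46·2000^α ⇒ (677/2000)^α = 0.46.
Taking logs: α·ln(677/2000) = ln(0.46), so α = -0.7765288 / -1.0832312 ≈ 0.7169.

α ≈ 0.7169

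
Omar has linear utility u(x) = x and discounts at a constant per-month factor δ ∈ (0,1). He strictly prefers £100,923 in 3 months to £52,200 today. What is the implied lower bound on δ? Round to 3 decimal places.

δ > 0.803

The preference means 52200 < δ^3·100923.
Hence δ^3 > 52200/100923 = 0.51723, and x ↦ x^(1/3) is increasing on (0,∞).
δ > (52200/100923)^(1/3) ≈ 0.803.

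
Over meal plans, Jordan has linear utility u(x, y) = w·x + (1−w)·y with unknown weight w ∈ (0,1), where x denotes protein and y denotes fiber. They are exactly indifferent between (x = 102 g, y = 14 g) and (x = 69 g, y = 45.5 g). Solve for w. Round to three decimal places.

u(102,14) = u(69,45.5) means w·102 + (1−w)·14 = w·69 + (1−w)·45.5.
Rearranging, 33·w − 31.5·(1−w) = 0.
Hence w = 31.5/(33+31.5) = 31.5/64.5 = 0.488.

w = 0.488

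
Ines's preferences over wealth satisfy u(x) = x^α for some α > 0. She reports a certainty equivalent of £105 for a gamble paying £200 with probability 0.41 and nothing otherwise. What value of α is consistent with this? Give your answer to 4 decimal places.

α ≈ 1.3837

Since u(0) = 0, the lottery's EU is 0.41·200^α.
Setting u(105) equal to that: 105^α = 0.41·200^α ⇒ (105/200)^α = 0.41.
Take logs: α = ln 0.41 / ln(105/200) ≈ 1.383702.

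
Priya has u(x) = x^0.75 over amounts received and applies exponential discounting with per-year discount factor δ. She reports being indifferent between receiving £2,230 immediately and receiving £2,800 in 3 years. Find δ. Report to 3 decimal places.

Indifference means u(2230) = δ^3 · u(2800), so δ^3 = u(2230)/u(2800).
With u(x) = x^0.75: δ^3 = 2230^0.75/2800^0.75 = (2230/2800)^0.75 = 0.84306.
So δ = 0.84306^(1/3) ≈ 0.945.

δ ≈ 0.945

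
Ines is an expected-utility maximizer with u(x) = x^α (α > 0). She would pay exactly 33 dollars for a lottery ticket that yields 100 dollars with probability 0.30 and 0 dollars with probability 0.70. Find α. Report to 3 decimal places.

EU(lottery) = 0.30·100^α + 0.70·0 = 0.30·100^α.
Equating: 33^α = 0.30·100^α, i.e. 0.3300^α = 0.30.
α = ln(0.30) / ln(33/100) = -1.203973/-1.108663 ≈ 1.086.

α ≈ 1.086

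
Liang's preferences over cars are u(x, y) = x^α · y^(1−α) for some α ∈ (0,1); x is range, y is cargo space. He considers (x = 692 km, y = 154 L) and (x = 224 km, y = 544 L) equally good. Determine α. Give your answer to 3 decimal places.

Set the two utilities equal: 692^α·154^(1−α) = 224^α·544^(1−α).
(692/224)^α = (544/154)^(1−α); take logs: α·ln(692/224) = (1−α)·ln(544/154), i.e. α·1.127940 = (1−α)·1.261997.
With A = 1.127940 and B = 1.261997: α·A = (1−α)·B, so α = B/(A+B) = 1.261997/2.389937 ≈ 0.528.

α ≈ 0.528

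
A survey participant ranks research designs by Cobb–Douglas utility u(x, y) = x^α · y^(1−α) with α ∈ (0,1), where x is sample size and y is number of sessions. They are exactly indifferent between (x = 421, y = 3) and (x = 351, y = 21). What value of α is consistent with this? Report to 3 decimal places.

α ≈ 0.915

Indifference: 421^α · 3^(1−α) = 351^α · 21^(1−α).
Taking logs: α·ln 421 + (1−α)·ln 3 = α·ln 351 + (1−α)·ln 21, i.e. α·0.181847 = (1−α)·1.945910.
So α/(1−α) = (1.945910)/(0.181847) = 10.700809, and α = 10.700809/11.700809 ≈ 0.915.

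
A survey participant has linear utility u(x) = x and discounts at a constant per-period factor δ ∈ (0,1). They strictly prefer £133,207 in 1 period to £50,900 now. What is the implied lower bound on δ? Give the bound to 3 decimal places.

δ > 0.382

The preference means 50900 < δ·133207.
So δ > 50900/133207 = 0.38211.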